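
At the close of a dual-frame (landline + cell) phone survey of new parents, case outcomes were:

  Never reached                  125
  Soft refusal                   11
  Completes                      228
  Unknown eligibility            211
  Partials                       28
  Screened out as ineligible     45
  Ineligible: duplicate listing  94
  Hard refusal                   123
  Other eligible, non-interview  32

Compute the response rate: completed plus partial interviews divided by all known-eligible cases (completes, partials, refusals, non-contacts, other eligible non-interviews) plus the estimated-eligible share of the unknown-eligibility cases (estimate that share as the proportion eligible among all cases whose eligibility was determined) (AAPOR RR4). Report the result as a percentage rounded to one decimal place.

35.8%

Declined to participate = 123 + 11 = 134
Screened out, ineligible = 45 + 94 = 139
Num = 228 + 28 = 256
Known eligible = 228 + 28 + 134 + 125 + 32 = 547
e = 547 / (547 + 139) = 547 / 686 = 0.7974
Estimated eligible among unknowns = 0.7974 × 211 = 168.25
Denominator = 547 + 168.25 = 715.25
RR4 = 256 / 715.25 = 0.3579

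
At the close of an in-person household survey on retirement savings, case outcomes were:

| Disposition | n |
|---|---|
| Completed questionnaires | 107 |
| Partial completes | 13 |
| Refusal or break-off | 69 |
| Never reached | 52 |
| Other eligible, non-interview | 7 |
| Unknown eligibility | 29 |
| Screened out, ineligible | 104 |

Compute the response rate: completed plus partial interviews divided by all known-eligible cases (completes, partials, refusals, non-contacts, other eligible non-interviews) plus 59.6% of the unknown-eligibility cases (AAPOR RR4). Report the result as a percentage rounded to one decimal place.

45.2%

Top: 107 + 13 = 120
Determined eligible: 107 + 13 + 69 + 52 + 7 = 248
e × U: 0.5960 × 29 = 17.28
Base: 248 + 17.28 = 265.28
RR4 = 120 / 265.28 = 0.4524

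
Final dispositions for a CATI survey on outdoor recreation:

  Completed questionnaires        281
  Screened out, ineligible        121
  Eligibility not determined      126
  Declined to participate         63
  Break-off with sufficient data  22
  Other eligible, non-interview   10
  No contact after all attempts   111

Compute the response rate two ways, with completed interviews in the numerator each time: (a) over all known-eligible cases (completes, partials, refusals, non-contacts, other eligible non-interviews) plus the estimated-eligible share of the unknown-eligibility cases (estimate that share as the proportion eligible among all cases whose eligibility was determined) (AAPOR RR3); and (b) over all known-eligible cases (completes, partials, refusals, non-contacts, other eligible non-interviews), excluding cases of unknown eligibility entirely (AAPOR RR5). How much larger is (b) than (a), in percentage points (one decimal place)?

9.9

Num = 281
Determined eligible = 281 + 22 + 63 + 111 + 10 = 487
e = 487 / (487 + 121) = 487 / 608 = 0.8010
Estimated eligible among unknowns = 0.8010 × 126 = 100.93
Denominator = 487 + 100.93 = 587.93
RR3 = 281 / 587.93 = 0.4779
Denominator = 281 + 22 + 63 + 111 + 10 = 487
RR5 = 281 / 487 = 0.5770
Difference = 57.70 − 47.79 = 9.91 percentage points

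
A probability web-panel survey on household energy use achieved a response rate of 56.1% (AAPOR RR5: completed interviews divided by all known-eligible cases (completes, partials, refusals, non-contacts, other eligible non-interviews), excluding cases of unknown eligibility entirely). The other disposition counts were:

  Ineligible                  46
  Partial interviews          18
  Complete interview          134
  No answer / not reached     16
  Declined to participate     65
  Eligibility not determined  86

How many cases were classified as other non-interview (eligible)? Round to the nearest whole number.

RR5 = 134 / D = 0.561
D = 134 / 0.561 = 238.9
Other denominator terms total 233
other non-interview (eligible) = 238.9 − 233 ≈ 6

6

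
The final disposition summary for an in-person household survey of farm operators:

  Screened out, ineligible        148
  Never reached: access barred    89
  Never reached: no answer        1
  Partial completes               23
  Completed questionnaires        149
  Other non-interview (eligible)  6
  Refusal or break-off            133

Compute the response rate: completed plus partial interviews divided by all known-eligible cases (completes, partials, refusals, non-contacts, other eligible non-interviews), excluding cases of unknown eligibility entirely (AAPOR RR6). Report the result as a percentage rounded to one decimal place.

Non-contacts = 1 + 89 = 90
Numerator → 149 + 23 = 172
Denominator → 149 + 23 + 133 + 90 + 6 = 401
RR6 = 172 / 401 = 0.4289

42.9%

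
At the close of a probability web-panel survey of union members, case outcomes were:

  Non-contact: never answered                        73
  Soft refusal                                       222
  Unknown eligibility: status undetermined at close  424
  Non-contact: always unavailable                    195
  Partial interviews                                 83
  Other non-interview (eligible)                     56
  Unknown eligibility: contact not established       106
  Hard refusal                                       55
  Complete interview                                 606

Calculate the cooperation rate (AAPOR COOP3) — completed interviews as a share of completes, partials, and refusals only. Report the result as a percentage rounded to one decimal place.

62.7%

Refusal or break-off = 55 + 222 = 277
No contact after all attempts = 73 + 195 = 268
Unknown if eligible = 106 + 424 = 530
Num: 606
Base: 606 + 83 + 277 = 966
COOP3 = 606 / 966 = 0.6273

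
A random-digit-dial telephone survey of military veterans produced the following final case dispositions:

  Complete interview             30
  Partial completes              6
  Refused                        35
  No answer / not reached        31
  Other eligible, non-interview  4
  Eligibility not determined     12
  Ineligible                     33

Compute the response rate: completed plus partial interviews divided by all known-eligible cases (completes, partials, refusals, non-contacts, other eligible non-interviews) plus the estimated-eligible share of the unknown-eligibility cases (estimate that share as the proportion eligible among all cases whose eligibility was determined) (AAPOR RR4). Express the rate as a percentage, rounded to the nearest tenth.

31.3%

Num: 30 + 6 = 36
Determined eligible: 30 + 6 + 35 + 31 + 4 = 106
e = 106 / (106 + 33) = 106 / 139 = 0.7626
Estimated eligible among unknowns: 0.7626 × 12 = 9.15
Denominator: 106 + 9.15 = 115.15
RR4 = 36 / 115.15 = 0.3126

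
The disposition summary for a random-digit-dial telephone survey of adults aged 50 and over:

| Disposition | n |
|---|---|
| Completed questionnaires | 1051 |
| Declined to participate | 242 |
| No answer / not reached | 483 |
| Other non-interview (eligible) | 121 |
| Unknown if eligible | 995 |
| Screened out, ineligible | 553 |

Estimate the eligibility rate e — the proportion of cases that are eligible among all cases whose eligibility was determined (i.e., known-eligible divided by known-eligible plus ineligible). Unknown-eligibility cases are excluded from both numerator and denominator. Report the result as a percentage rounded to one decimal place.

Eligible (known): 1051 + 242 + 483 + 121 = 1897
e = 1897 / (1897 + 553) = 1897 / 2450 = 0.7743

77.4%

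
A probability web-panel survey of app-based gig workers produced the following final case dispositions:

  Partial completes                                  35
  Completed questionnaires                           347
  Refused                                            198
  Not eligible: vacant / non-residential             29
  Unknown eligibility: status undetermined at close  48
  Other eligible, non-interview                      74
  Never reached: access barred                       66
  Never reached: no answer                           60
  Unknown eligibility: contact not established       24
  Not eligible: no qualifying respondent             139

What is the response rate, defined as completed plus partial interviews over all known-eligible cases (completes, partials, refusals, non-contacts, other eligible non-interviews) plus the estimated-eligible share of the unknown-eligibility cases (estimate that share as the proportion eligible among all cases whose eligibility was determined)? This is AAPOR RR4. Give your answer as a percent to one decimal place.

Never reached = 60 + 66 = 126
Unknown if eligible = 24 + 48 = 72
Out of scope = 139 + 29 = 168
Num → 347 + 35 = 382
Determined eligible → 347 + 35 + 198 + 126 + 74 = 780
e = 780 / (780 + 168) = 780 / 948 = 0.8228
Eligible share of unknowns → 0.8228 × 72 = 59.24
Denom → 780 + 59.24 = 839.24
RR4 = 382 / 839.24 = 0.4552

45.5%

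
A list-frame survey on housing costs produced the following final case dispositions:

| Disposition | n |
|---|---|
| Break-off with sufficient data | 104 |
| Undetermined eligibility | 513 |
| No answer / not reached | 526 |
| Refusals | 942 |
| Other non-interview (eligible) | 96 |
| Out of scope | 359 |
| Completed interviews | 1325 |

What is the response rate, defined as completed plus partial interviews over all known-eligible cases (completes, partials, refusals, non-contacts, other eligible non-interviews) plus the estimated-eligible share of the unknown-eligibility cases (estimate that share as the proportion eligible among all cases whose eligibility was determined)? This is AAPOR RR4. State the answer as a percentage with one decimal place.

Numerator: 1325 + 104 = 1429
Known eligible: 1325 + 104 + 942 + 526 + 96 = 2993
e = 2993 / (2993 + 359) = 2993 / 3352 = 0.8929
Estimated eligible among unknowns: 0.8929 × 513 = 458.06
Base: 2993 + 458.06 = 3451.06
RR4 = 1429 / 3451.06 = 0.4141

41.4%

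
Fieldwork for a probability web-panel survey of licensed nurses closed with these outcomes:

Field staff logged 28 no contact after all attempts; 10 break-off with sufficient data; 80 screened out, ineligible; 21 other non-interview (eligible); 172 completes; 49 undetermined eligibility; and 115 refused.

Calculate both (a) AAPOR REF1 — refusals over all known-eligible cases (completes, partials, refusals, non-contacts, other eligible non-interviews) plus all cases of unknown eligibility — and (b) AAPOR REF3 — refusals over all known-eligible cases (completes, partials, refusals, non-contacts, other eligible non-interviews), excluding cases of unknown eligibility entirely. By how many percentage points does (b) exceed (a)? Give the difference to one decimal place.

4.1

Top = 115
Denominator = 172 + 10 + 115 + 28 + 21 + 49 = 395
REF1 = 115 / 395 = 0.2911
Denominator = 172 + 10 + 115 + 28 + 21 = 346
REF3 = 115 / 346 = 0.3324
Difference = 33.24 − 29.11 = 4.13 percentage points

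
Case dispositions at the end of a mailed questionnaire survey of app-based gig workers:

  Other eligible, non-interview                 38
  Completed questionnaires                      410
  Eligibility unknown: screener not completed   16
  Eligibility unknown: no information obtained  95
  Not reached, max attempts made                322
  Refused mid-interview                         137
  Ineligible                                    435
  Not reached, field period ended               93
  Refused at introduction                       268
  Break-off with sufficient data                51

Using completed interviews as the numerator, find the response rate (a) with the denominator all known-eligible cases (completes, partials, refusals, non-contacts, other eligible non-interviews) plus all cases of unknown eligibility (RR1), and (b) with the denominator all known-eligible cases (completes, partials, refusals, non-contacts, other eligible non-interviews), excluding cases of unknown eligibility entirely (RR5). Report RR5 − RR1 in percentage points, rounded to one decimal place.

Refused = 268 + 137 = 405
No contact after all attempts = 93 + 322 = 415
Unknown eligibility = 16 + 95 = 111
Top: 410
Denom: 410 + 51 + 405 + 415 + 38 + 111 = 1430
RR1 = 410 / 1430 = 0.2867
Denom: 410 + 51 + 405 + 415 + 38 = 1319
RR5 = 410 / 1319 = 0.3108
Difference = 31.08 − 28.67 = 2.41 percentage points

2.4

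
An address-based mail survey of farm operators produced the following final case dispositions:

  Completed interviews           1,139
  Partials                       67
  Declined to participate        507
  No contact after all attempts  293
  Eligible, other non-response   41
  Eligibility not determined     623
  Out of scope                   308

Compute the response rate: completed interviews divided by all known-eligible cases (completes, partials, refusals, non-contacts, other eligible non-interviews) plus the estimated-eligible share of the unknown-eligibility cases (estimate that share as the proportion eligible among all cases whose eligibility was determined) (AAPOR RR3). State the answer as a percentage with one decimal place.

44.0%

Top → 1139
Known eligible → 1139 + 67 + 507 + 293 + 41 = 2047
e = 2047 / (2047 + 308) = 2047 / 2355 = 0.8692
Estimated eligible among unknowns → 0.8692 × 623 = 541.51
Base → 2047 + 541.51 = 2588.51
RR3 = 1139 / 2588.51 = 0.4400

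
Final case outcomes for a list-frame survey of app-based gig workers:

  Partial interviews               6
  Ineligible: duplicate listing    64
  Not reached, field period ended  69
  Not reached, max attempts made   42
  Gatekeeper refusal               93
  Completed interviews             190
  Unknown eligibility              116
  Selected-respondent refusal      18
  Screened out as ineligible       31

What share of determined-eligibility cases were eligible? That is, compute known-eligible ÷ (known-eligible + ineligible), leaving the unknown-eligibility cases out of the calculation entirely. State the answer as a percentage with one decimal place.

Refused = 93 + 18 = 111
No answer / not reached = 69 + 42 = 111
Screened out, ineligible = 31 + 64 = 95
Known eligible → 190 + 6 + 111 + 111 = 418
e = 418 / (418 + 95) = 418 / 513 = 0.8148

81.5%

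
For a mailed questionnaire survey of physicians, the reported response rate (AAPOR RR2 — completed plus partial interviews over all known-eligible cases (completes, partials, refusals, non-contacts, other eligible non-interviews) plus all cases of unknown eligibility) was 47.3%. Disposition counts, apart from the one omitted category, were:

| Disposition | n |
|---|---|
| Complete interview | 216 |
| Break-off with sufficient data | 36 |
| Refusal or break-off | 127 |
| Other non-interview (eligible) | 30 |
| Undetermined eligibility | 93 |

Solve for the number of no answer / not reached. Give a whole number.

31

Num → 216 + 36 = 252
RR2 = 252 / D = 0.473
D = 252 / 0.473 = 532.8
Other denominator terms total 502
no answer / not reached = 532.8 − 502 ≈ 31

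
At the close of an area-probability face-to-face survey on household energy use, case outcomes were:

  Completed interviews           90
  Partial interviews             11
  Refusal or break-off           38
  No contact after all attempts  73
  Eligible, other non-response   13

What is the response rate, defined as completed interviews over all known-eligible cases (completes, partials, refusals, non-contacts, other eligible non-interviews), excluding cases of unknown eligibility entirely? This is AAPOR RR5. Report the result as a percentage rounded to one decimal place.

40.0%

Num = 90
Denominator = 90 + 11 + 38 + 73 + 13 = 225
RR5 = 90 / 225 = 0.4000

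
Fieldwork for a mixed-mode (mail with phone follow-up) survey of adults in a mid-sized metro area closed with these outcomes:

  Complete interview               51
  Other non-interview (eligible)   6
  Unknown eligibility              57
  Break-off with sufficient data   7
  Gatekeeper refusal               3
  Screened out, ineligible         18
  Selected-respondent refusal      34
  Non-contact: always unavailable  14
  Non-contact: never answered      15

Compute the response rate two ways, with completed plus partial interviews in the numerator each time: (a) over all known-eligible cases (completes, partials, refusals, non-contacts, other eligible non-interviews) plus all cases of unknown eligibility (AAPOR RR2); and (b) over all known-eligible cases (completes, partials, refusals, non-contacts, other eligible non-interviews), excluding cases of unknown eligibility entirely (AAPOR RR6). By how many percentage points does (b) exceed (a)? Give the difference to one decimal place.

Declined to participate = 3 + 34 = 37
No answer / not reached = 15 + 14 = 29
Num = 51 + 7 = 58
Base = 51 + 7 + 37 + 29 + 6 + 57 = 187
RR2 = 58 / 187 = 0.3102
Base = 51 + 7 + 37 + 29 + 6 = 130
RR6 = 58 / 130 = 0.4462
Difference = 44.62 − 31.02 = 13.60 percentage points

13.6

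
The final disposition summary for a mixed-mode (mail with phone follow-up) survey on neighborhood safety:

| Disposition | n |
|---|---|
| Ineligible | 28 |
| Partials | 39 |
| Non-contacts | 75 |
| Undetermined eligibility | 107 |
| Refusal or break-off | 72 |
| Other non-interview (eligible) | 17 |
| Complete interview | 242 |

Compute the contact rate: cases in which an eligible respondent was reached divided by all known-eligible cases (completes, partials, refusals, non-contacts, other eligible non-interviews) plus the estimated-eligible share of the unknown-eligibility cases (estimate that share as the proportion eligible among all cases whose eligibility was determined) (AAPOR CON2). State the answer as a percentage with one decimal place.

Numerator → 242 + 39 + 72 + 17 = 370
Eligible (known) → 242 + 39 + 72 + 75 + 17 = 445
e = 445 / (445 + 28) = 445 / 473 = 0.9408
Eligible share of unknowns → 0.9408 × 107 = 100.67
Denom → 445 + 100.67 = 545.67
CON2 = 370 / 545.67 = 0.6781

67.8%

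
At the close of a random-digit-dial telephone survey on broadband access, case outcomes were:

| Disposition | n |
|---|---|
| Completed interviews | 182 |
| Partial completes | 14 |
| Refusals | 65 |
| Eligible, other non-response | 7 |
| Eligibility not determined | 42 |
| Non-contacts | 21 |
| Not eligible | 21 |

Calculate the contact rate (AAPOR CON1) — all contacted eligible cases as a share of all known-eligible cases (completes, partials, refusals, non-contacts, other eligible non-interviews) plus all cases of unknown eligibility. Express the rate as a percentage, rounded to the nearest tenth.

Top = 182 + 14 + 65 + 7 = 268
Denom = 182 + 14 + 65 + 21 + 7 + 42 = 331
CON1 = 268 / 331 = 0.8097

81.0%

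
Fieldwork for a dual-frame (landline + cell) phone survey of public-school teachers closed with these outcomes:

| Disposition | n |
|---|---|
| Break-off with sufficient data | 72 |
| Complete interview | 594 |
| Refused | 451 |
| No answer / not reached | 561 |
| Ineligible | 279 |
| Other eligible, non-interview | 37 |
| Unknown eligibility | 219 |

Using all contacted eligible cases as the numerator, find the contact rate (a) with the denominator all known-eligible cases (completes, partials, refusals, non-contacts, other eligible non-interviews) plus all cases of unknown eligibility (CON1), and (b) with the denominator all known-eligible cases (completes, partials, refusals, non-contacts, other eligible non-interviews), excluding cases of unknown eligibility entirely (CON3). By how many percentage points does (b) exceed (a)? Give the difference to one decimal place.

7.6

Top = 594 + 72 + 451 + 37 = 1154
Base = 594 + 72 + 451 + 561 + 37 + 219 = 1934
CON1 = 1154 / 1934 = 0.5967
Base = 594 + 72 + 451 + 561 + 37 = 1715
CON3 = 1154 / 1715 = 0.6729
Difference = 67.29 − 59.67 = 7.62 percentage points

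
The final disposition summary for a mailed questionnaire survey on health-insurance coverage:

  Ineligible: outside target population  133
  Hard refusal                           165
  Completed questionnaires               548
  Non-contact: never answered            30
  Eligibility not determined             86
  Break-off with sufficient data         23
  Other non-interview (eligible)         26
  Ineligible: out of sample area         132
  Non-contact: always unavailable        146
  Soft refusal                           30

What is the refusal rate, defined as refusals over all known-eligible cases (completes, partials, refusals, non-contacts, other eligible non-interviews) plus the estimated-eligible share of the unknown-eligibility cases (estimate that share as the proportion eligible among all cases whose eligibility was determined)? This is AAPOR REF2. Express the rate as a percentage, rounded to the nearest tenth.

18.8%

Declined to participate = 165 + 30 = 195
Non-contacts = 30 + 146 = 176
Ineligible = 133 + 132 = 265
Numerator → 195
Known eligible → 548 + 23 + 195 + 176 + 26 = 968
e = 968 / (968 + 265) = 968 / 1233 = 0.7851
e × U → 0.7851 × 86 = 67.52
Base → 968 + 67.52 = 1035.52
REF2 = 195 / 1035.52 = 0.1883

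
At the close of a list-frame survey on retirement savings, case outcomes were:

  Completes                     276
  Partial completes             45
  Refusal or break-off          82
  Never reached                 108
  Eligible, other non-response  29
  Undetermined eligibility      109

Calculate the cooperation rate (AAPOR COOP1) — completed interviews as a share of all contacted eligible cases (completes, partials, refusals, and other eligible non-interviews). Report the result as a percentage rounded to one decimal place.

63.9%

Top: 276
Base: 276 + 45 + 82 + 29 = 432
COOP1 = 276 / 432 = 0.6389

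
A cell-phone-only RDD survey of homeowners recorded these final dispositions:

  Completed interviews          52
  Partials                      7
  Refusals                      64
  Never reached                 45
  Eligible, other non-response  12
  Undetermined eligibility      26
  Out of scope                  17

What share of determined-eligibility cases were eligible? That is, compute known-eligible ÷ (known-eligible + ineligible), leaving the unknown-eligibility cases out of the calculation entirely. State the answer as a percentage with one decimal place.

Known eligible: 52 + 7 + 64 + 45 + 12 = 180
e = 180 / (180 + 17) = 180 / 197 = 0.9137

91.4%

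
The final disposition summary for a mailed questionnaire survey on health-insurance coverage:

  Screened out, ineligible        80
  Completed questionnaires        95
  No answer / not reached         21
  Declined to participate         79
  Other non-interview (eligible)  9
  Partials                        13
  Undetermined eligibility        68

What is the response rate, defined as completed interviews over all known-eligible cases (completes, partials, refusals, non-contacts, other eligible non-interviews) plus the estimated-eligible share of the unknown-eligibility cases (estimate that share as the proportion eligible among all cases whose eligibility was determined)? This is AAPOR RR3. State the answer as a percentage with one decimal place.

35.6%

Numerator: 95
Known eligible: 95 + 13 + 79 + 21 + 9 = 217
e = 217 / (217 + 80) = 217 / 297 = 0.7306
Eligible share of unknowns: 0.7306 × 68 = 49.68
Base: 217 + 49.68 = 266.68
RR3 = 95 / 266.68 = 0.3562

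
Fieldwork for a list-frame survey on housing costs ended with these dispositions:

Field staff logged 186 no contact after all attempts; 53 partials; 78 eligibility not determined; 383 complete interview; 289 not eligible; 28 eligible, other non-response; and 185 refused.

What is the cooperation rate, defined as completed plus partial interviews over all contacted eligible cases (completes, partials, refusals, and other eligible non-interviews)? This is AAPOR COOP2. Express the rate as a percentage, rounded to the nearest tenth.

67.2%

Top → 383 + 53 = 436
Denom → 383 + 53 + 185 + 28 = 649
COOP2 = 436 / 649 = 0.6718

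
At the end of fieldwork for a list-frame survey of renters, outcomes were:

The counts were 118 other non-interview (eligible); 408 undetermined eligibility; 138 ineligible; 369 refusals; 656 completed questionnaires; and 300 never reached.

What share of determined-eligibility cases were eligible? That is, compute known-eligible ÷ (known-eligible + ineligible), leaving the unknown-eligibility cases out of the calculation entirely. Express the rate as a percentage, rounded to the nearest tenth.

Known eligible: 656 + 369 + 300 + 118 = 1443
e = 1443 / (1443 + 138) = 1443 / 1581 = 0.9127

91.3%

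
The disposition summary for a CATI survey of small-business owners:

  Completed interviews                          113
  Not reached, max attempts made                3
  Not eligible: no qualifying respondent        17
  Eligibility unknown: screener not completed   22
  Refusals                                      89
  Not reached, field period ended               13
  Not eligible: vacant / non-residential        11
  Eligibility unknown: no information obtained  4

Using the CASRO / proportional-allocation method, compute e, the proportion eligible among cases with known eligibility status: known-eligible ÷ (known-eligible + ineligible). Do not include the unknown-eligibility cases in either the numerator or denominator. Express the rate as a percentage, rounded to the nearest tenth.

88.6%

No answer / not reached = 13 + 3 = 16
Eligibility not determined = 22 + 4 = 26
Screened out, ineligible = 17 + 11 = 28
Eligible (known) = 113 + 89 + 16 = 218
e = 218 / (218 + 28) = 218 / 246 = 0.8862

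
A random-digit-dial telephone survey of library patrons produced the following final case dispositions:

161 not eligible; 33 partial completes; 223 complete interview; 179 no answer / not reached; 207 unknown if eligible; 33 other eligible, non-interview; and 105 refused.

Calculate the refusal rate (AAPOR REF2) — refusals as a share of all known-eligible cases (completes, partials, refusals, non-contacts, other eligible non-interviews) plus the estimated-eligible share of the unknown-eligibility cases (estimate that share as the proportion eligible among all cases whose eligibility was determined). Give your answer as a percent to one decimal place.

Numerator: 105
Eligible (known): 223 + 33 + 105 + 179 + 33 = 573
e = 573 / (573 + 161) = 573 / 734 = 0.7807
Eligible share of unknowns: 0.7807 × 207 = 161.60
Denominator: 573 + 161.60 = 734.60
REF2 = 105 / 734.60 = 0.1429

14.3%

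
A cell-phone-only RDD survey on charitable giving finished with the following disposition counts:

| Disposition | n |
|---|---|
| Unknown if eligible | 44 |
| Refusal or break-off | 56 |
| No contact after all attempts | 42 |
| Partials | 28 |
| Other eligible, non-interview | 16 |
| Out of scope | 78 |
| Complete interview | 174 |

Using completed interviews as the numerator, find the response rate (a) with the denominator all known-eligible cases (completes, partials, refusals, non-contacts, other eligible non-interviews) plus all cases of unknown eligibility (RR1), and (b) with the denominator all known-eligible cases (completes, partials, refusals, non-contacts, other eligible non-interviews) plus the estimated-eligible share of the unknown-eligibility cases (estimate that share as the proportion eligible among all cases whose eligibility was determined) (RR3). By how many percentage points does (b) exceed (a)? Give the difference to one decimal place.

Top: 174
Denominator: 174 + 28 + 56 + 42 + 16 + 44 = 360
RR1 = 174 / 360 = 0.4833
Known eligible: 174 + 28 + 56 + 42 + 16 = 316
e = 316 / (316 + 78) = 316 / 394 = 0.8020
Estimated eligible among unknowns: 0.8020 × 44 = 35.29
Denominator: 316 + 35.29 = 351.29
RR3 = 174 / 351.29 = 0.4953
Difference = 49.53 − 48.33 = 1.20 percentage points

1.2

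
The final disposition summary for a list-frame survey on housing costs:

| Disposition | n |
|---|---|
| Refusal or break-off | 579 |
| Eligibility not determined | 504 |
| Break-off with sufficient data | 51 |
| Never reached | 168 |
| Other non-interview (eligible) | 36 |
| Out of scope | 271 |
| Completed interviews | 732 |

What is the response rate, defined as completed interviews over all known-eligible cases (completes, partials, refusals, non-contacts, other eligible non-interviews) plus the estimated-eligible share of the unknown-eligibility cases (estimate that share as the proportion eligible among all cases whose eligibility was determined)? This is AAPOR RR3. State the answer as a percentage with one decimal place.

36.7%

Num → 732
Determined eligible → 732 + 51 + 579 + 168 + 36 = 1566
e = 1566 / (1566 + 271) = 1566 / 1837 = 0.8525
Eligible share of unknowns → 0.8525 × 504 = 429.66
Denom → 1566 + 429.66 = 1995.66
RR3 = 732 / 1995.66 = 0.3668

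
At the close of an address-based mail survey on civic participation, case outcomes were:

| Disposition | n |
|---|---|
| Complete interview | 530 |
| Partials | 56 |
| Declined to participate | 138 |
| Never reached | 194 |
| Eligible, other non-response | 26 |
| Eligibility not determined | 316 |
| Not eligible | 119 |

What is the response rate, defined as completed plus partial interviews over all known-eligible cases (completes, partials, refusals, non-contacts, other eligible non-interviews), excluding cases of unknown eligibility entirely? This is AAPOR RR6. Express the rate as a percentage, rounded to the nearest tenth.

Top = 530 + 56 = 586
Denom = 530 + 56 + 138 + 194 + 26 = 944
RR6 = 586 / 944 = 0.6208

62.1%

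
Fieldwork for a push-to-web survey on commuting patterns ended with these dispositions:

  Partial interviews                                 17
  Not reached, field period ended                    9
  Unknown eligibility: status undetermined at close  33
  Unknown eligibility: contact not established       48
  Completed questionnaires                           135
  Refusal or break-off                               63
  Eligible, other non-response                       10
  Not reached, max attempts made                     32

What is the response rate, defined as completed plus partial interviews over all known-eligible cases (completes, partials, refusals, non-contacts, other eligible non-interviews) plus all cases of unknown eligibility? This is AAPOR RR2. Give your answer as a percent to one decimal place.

43.8%

No answer / not reached = 9 + 32 = 41
Eligibility not determined = 48 + 33 = 81
Num → 135 + 17 = 152
Denom → 135 + 17 + 63 + 41 + 10 + 81 = 347
RR2 = 152 / 347 = 0.4380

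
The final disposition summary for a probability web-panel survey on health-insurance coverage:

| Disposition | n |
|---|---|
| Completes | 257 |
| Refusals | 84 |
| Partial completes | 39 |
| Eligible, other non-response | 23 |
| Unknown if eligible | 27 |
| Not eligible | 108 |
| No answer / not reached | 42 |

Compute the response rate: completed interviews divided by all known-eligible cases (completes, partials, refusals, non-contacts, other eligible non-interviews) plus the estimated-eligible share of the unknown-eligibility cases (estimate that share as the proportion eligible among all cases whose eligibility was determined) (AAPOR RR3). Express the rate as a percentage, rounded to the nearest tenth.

55.1%

Top → 257
Eligible (known) → 257 + 39 + 84 + 42 + 23 = 445
e = 445 / (445 + 108) = 445 / 553 = 0.8047
e × U → 0.8047 × 27 = 21.73
Base → 445 + 21.73 = 466.73
RR3 = 257 / 466.73 = 0.5506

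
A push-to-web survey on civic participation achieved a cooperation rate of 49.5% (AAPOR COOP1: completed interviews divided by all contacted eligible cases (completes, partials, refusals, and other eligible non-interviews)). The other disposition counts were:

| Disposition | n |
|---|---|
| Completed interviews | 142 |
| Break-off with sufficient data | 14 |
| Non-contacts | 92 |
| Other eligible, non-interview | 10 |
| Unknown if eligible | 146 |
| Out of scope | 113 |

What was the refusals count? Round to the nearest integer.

COOP1 = 142 / D = 0.495
D = 142 / 0.495 = 286.9
Other denominator terms total 166
refusals = 286.9 − 166 ≈ 121

121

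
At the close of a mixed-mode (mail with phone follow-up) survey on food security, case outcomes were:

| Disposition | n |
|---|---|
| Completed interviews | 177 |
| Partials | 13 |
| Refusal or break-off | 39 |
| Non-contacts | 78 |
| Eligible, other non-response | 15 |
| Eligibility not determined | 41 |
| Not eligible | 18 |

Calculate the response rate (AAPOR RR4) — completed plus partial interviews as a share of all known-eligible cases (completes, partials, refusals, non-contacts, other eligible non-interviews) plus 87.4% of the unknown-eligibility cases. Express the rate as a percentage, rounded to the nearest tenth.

53.1%

Numerator → 177 + 13 = 190
Eligible (known) → 177 + 13 + 39 + 78 + 15 = 322
Estimated eligible among unknowns → 0.8740 × 41 = 35.83
Base → 322 + 35.83 = 357.83
RR4 = 190 / 357.83 = 0.5310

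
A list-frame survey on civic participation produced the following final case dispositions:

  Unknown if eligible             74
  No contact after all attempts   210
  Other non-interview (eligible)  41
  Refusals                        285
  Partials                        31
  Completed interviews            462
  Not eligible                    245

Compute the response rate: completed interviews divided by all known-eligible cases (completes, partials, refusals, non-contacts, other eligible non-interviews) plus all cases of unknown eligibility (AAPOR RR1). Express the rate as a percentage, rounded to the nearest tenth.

Num → 462
Denominator → 462 + 31 + 285 + 210 + 41 + 74 = 1103
RR1 = 462 / 1103 = 0.4189

41.9%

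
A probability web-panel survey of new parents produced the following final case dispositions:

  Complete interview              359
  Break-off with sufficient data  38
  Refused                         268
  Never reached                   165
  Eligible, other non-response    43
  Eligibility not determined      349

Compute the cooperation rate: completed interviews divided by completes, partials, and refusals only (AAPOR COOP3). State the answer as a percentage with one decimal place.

54.0%

Numerator → 359
Denominator → 359 + 38 + 268 = 665
COOP3 = 359 / 665 = 0.5398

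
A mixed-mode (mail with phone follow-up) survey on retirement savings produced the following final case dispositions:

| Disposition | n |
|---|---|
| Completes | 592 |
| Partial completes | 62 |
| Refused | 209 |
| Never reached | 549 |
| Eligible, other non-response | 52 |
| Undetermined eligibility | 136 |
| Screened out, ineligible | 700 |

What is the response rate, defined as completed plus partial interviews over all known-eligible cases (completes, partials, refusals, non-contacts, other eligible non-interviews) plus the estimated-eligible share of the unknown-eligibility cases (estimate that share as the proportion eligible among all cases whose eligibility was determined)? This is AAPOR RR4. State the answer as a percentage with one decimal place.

42.0%

Numerator = 592 + 62 = 654
Eligible (known) = 592 + 62 + 209 + 549 + 52 = 1464
e = 1464 / (1464 + 700) = 1464 / 2164 = 0.6765
Estimated eligible among unknowns = 0.6765 × 136 = 92.00
Denominator = 1464 + 92.00 = 1556.00
RR4 = 654 / 1556.00 = 0.4203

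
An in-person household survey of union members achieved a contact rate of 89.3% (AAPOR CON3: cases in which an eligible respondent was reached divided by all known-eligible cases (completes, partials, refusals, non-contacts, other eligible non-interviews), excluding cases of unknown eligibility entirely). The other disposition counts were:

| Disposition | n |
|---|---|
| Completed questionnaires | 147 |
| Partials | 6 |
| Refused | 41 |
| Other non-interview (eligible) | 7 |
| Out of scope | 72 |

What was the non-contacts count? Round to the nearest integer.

24

Top: 147 + 6 + 41 + 7 = 201
CON3 = 201 / D = 0.893
D = 201 / 0.893 = 225.1
Remaining denominator categories sum to 201
non-contacts = 225.1 − 201 ≈ 24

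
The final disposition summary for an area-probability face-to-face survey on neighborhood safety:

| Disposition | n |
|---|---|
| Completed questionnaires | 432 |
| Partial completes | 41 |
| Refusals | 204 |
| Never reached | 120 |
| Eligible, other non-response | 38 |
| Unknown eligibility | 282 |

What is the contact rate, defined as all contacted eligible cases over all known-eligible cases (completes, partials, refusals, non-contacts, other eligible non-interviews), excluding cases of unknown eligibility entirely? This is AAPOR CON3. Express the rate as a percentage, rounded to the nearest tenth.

85.6%

Top: 432 + 41 + 204 + 38 = 715
Denominator: 432 + 41 + 204 + 120 + 38 = 835
CON3 = 715 / 835 = 0.8563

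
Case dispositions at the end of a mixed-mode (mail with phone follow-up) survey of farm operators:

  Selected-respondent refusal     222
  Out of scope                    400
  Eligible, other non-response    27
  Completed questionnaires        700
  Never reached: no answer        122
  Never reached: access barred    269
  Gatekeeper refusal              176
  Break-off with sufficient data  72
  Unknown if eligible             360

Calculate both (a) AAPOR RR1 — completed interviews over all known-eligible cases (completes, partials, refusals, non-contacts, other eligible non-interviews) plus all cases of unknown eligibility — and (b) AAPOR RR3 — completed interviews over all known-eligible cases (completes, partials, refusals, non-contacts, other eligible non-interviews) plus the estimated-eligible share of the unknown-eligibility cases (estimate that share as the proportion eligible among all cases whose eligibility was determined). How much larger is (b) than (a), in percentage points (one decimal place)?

Declined to participate = 176 + 222 = 398
Never reached = 122 + 269 = 391
Num → 700
Denom → 700 + 72 + 398 + 391 + 27 + 360 = 1948
RR1 = 700 / 1948 = 0.3593
Determined eligible → 700 + 72 + 398 + 391 + 27 = 1588
e = 1588 / (1588 + 400) = 1588 / 1988 = 0.7988
Eligible share of unknowns → 0.7988 × 360 = 287.57
Denom → 1588 + 287.57 = 1875.57
RR3 = 700 / 1875.57 = 0.3732
Difference = 37.32 − 35.93 = 1.39 percentage points

1.4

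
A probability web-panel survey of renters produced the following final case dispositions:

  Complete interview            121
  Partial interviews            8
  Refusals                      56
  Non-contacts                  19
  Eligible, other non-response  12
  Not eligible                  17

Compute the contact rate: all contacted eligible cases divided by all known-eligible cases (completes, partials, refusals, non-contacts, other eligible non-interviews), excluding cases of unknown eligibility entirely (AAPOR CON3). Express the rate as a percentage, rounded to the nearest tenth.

91.2%

Num: 121 + 8 + 56 + 12 = 197
Denominator: 121 + 8 + 56 + 19 + 12 = 216
CON3 = 197 / 216 = 0.9120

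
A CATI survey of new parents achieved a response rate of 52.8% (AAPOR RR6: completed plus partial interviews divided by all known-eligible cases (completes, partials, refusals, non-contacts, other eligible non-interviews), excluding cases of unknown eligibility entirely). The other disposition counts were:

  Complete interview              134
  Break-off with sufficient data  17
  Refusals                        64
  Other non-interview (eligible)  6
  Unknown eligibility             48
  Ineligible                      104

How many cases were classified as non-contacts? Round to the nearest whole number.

65

Num → 134 + 17 = 151
RR6 = 151 / D = 0.528
D = 151 / 0.528 = 286.0
Other denominator terms total 221
non-contacts = 286.0 − 221 ≈ 65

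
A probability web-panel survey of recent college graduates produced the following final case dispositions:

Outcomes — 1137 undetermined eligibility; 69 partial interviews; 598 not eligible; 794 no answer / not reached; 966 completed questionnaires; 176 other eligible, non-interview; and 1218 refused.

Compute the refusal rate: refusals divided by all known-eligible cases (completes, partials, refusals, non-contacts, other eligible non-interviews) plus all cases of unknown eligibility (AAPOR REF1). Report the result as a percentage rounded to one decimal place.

Top = 1218
Base = 966 + 69 + 1218 + 794 + 176 + 1137 = 4360
REF1 = 1218 / 4360 = 0.2794

27.9%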